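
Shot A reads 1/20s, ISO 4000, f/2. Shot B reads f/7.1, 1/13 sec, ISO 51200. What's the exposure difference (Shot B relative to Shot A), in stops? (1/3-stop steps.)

2/3 stop brighter

Aperture: f/2 → f/2.2 → f/2.5 → f/2.8 → f/3.2 → f/3.5 → f/4 → f/4.5 → f/5 → f/5.6 → f/6.3 → f/7.1 — 3 2/3 stops narrower (darker).
Shutter speed: 1/20 → 1/15 → 1/13 — 2/3 stop longer (brighter).
ISO: 4000 → 5000 → 6400 → 8000 → 10000 → 12800 → 16000 → 20000 → 25600 → 32000 → 40000 → 51200 — 3 2/3 stops higher (brighter).
Net: −3 2/3 +2/3 +3 2/3 = +2/3 stops.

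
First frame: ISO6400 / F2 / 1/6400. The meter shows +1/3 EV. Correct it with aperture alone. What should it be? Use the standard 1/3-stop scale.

Overexposed by 1/3 stop → need 1/3 stop darker.
Aperture: f/2 → f/2.2.

f/2.2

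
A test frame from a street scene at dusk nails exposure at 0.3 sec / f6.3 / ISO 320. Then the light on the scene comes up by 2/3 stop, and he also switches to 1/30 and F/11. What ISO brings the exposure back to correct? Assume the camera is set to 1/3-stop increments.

Scene light: 2/3 stop brighter.
Shutter speed: 0.3 → 1/4 → 1/5 → 1/6 → 1/8 → 1/10 → 1/13 → 1/15 → 1/20 → 1/25 → 1/30 — 3 1/3 stops shorter (darker).
Aperture: f/6.3 → f/7.1 → f/8 → f/9 → f/10 → f/11 — 1 2/3 stops narrower (darker).
Net so far: 4 1/3 stops darker. ISO: 320 → 400 → 500 → 640 → 800 → 1000 → 1250 → 1600 → 2000 → 2500 → 3200 → 4000 → 5000 → 6400.

ISO 6400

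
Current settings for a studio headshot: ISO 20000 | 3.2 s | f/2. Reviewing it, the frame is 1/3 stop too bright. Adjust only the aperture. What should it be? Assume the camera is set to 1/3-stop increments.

Overexposed by 1/3 stop → need 1/3 stop darker.
Aperture: f/2 → f/2.2.

f/2.2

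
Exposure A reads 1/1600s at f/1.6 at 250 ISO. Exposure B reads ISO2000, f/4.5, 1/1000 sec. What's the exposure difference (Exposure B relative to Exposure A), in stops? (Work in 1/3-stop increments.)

Aperture: f/1.6 → f/1.8 → f/2 → f/2.2 → f/2.5 → f/2.8 → f/3.2 → f/3.5 → f/4 → f/4.5 — 3 stops narrower (darker).
Shutter speed: 1/1600 → 1/1250 → 1/1000 — 2/3 stop longer (brighter).
ISO: 250 → 320 → 400 → 500 → 640 → 800 → 1000 → 1250 → 1600 → 2000 — 3 stops higher (brighter).
Net: −3 +2/3 +3 = +2/3 stops.

2/3 stop brighter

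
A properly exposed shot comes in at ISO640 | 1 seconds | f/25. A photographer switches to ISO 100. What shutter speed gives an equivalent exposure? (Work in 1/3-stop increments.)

ISO: 640 → 500 → 400 → 320 → 250 → 200 → 160 → 125 → 100 — 2 2/3 stops lower (darker).
Need 2 2/3 stops brighter from the shutter speed: 1 → 1.3 → 1.6 → 2 → 2.5 → 3.2 → 4 → 5 → 6.

6 s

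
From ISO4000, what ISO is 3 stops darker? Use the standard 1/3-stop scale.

ISO 500

ISO: 4000 → 3200 → 2500 → 2000 → 1600 → 1250 → 1000 → 800 → 640 → 500 — 3 stops lower (darker).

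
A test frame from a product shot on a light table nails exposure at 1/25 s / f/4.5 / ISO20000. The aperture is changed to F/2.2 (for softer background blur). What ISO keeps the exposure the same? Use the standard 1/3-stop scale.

ISO 5000

Aperture: f/4.5 → f/4 → f/3.5 → f/3.2 → f/2.8 → f/2.5 → f/2.2 — 2 stops wider (brighter).
Need 2 stops darker from the ISO: 20000 → 16000 → 12800 → 10000 → 8000 → 6400 → 5000.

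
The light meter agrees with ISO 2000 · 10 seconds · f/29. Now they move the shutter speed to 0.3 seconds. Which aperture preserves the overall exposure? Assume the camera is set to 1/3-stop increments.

f/5

Shutter speed: 10 → 8 → 6 → 5 → 4 → 3.2 → 2.5 → 2 → 1.6 → 1.3 → 1 → 0.8 → 0.6 → 0.5 → 0.4 → 0.3 — 5 stops shorter (darker).
Need 5 stops brighter from the aperture: f/29 → f/25 → f/22 → f/20 → f/18 → f/16 → f/14 → f/13 → f/11 → f/10 → f/9 → f/8 → f/7.1 → f/6.3 → f/5.6 → f/5.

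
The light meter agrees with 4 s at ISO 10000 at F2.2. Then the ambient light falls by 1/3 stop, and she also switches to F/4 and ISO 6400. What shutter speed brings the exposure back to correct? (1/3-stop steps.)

25 s

Scene light: 1/3 stop darker.
Aperture: f/2.2 → f/2.5 → f/2.8 → f/3.2 → f/3.5 → f/4 — 1 2/3 stops narrower (darker).
ISO: 10000 → 8000 → 6400 — 2/3 stop dropped (darker).
Net so far: 2 2/3 stops darker. Shutter speed: 4 → 5 → 6 → 8 → 10 → 13 → 15 → 20 → 25.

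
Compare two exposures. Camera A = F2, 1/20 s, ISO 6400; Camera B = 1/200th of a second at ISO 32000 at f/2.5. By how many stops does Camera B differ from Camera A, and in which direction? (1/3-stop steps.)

Aperture: f/2 → f/2.2 → f/2.5 — 2/3 stop narrower (darker).
Shutter speed: 1/20 → 1/25 → 1/30 → 1/40 → 1/50 → 1/60 → 1/80 → 1/100 → 1/125 → 1/160 → 1/200 — 3 1/3 stops shorter (darker).
ISO: 6400 → 8000 → 10000 → 12800 → 16000 → 20000 → 25600 → 32000 — 2 1/3 stops raised (brighter).
Net: −2/3 −3 1/3 +2 1/3 = −1 2/3 stops.

1 2/3 stops darker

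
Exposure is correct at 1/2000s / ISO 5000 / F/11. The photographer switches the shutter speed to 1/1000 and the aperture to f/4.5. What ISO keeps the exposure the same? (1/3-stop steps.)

Shutter speed: 1/2000 → 1/1600 → 1/1250 → 1/1000 — 1 stop slower (brighter).
Aperture: f/11 → f/10 → f/9 → f/8 → f/7.1 → f/6.3 → f/5.6 → f/5 → f/4.5 — 2 2/3 stops wider (brighter).
Net change so far: 3 2/3 stops brighter. Offset with the ISO: 5000 → 4000 → 3200 → 2500 → 2000 → 1600 → 1250 → 1000 → 800 → 640 → 500 → 400.

ISO 400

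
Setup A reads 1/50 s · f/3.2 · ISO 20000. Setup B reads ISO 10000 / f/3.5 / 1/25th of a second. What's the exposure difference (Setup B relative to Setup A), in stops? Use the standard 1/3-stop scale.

1/3 stop darker

Aperture: f/3.2 → f/3.5 — 1/3 stop narrower (darker).
Shutter speed: 1/50 → 1/40 → 1/30 → 1/25 — 1 stop slower (brighter).
ISO: 20000 → 16000 → 12800 → 10000 — 1 stop dropped (darker).
Net: −1/3 +1 −1 = −1/3 stops.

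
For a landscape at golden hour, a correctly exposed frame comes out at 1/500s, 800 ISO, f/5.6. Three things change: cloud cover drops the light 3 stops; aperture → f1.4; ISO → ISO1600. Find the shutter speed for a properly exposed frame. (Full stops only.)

Scene light: 3 stops darker.
Aperture: f/5.6 → f/4 → f/2.8 → f/2 → f/1.4 — 4 stops wider (brighter).
ISO: 800 → 1600 — 1 stop raised (brighter).
Net so far: 2 stops brighter. Shutter speed: 1/500 → 1/1000 → 1/2000.

1/2000s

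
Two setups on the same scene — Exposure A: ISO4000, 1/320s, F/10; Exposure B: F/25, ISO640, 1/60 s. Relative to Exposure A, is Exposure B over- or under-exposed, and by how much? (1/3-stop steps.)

Aperture: f/10 → f/11 → f/13 → f/14 → f/16 → f/18 → f/20 → f/22 → f/25 — 2 2/3 stops stopped down (darker).
Shutter speed: 1/320 → 1/250 → 1/200 → 1/160 → 1/125 → 1/100 → 1/80 → 1/60 — 2 1/3 stops slower (brighter).
ISO: 4000 → 3200 → 2500 → 2000 → 1600 → 1250 → 1000 → 800 → 640 — 2 2/3 stops lower (darker).
Net: −2 2/3 +2 1/3 −2 2/3 = −3 stops.

3 stops darker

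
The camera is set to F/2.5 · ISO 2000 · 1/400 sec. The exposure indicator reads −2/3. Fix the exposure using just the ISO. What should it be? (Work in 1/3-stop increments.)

Underexposed by 2/3 stop → need 2/3 stop brighter.
ISO: 2000 → 2500 → 3200.

ISO 3200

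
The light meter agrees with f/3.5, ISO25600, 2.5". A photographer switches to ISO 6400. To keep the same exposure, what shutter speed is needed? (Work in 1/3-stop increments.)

ISO: 25600 → 20000 → 16000 → 12800 → 10000 → 8000 → 6400 — 2 stops dropped (darker).
Need 2 stops brighter from the shutter speed: 2.5 → 3.2 → 4 → 5 → 6 → 8 → 10.

10 s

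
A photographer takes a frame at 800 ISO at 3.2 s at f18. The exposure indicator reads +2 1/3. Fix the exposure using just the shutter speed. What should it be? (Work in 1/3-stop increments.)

0.6 s

Overexposed by 2 1/3 stops → need 2 1/3 stops darker.
Shutter speed: 3.2 → 2.5 → 2 → 1.6 → 1.3 → 1 → 0.8 → 0.6.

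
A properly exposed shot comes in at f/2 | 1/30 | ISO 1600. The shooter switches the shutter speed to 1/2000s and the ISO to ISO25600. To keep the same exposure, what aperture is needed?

Shutter speed: 1/30 → 1/60 → 1/125 → 1/250 → 1/500 → 1/1000 → 1/2000 — 6 stops faster (darker).
ISO: 1600 → 3200 → 6400 → 12800 → 25600 — 4 stops higher (brighter).
Net change so far: 2 stops darker. Offset with the aperture: f/2 → f/1.4 → f/1.0.

f/1.0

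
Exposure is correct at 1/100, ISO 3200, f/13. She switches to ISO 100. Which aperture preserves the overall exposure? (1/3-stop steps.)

ISO: 3200 → 2500 → 2000 → 1600 → 1250 → 1000 → 800 → 640 → 500 → 400 → 320 → 250 → 200 → 160 → 125 → 100 — 5 stops lower (darker).
Need 5 stops brighter from the aperture: f/13 → f/11 → f/10 → f/9 → f/8 → f/7.1 → f/6.3 → f/5.6 → f/5 → f/4.5 → f/4 → f/3.5 → f/3.2 → f/2.8 → f/2.5 → f/2.2.

f/2.2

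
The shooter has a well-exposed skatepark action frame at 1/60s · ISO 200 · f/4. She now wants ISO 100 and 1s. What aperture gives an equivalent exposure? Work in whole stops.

ISO: 200 → 100 — 1 stop dropped (darker).
Shutter speed: 1/60 → 1/30 → 1/15 → 1/8 → 1/4 → 1/2 → 1 — 6 stops slower (brighter).
Net change so far: 5 stops brighter. Offset with the aperture: f/4 → f/5.6 → f/8 → f/11 → f/16 → f/22.

f/22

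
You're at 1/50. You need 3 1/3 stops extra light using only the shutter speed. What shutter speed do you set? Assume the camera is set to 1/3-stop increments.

Shutter speed: 1/50 → 1/40 → 1/30 → 1/25 → 1/20 → 1/15 → 1/13 → 1/10 → 1/8 → 1/6 → 1/5 — 3 1/3 stops slower (brighter).

1/5s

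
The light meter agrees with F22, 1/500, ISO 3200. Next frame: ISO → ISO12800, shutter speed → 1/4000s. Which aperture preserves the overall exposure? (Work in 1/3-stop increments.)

f/16

ISO: 3200 → 4000 → 5000 → 6400 → 8000 → 10000 → 12800 — 2 stops raised (brighter).
Shutter speed: 1/500 → 1/640 → 1/800 → 1/1000 → 1/1250 → 1/1600 → 1/2000 → 1/2500 → 1/3200 → 1/4000 — 3 stops faster (darker).
Net change so far: 1 stop darker. Offset with the aperture: f/22 → f/20 → f/18 → f/16.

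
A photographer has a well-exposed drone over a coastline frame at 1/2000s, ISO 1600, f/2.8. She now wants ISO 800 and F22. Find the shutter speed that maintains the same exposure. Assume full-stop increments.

1/15s

ISO: 1600 → 800 — 1 stop lower (darker).
Aperture: f/2.8 → f/4 → f/5.6 → f/8 → f/11 → f/16 → f/22 — 6 stops narrower (darker).
Net change so far: 7 stops darker. Offset with the shutter speed: 1/2000 → 1/1000 → 1/500 → 1/250 → 1/125 → 1/60 → 1/30 → 1/15.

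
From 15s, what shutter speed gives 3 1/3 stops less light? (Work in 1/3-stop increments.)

1.6 s

Shutter speed: 15 → 13 → 10 → 8 → 6 → 5 → 4 → 3.2 → 2.5 → 2 → 1.6 — 3 1/3 stops faster (darker).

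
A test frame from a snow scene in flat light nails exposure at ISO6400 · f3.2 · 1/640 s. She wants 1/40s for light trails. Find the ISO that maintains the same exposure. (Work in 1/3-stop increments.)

ISO 400

Shutter speed: 1/640 → 1/500 → 1/400 → 1/320 → 1/250 → 1/200 → 1/160 → 1/125 → 1/100 → 1/80 → 1/60 → 1/50 → 1/40 — 4 stops longer (brighter).
Need 4 stops darker from the ISO: 6400 → 5000 → 4000 → 3200 → 2500 → 2000 → 1600 → 1250 → 1000 → 800 → 640 → 500 → 400.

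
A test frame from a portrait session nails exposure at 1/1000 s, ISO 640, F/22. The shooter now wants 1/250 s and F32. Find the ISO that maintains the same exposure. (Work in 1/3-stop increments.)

Shutter speed: 1/1000 → 1/800 → 1/640 → 1/500 → 1/400 → 1/320 → 1/250 — 2 stops longer (brighter).
Aperture: f/22 → f/25 → f/29 → f/32 — 1 stop narrower (darker).
Net change so far: 1 stop brighter. Offset with the ISO: 640 → 500 → 400 → 320.

ISO 320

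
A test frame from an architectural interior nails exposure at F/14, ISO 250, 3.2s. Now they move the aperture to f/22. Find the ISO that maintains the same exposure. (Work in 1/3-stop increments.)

ISO 640

Aperture: f/14 → f/16 → f/18 → f/20 → f/22 — 1 1/3 stops narrower (darker).
Need 1 1/3 stops brighter from the ISO: 250 → 320 → 400 → 500 → 640.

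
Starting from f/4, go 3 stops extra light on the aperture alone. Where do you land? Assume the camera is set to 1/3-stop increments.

f/1.4

Aperture: f/4 → f/3.5 → f/3.2 → f/2.8 → f/2.5 → f/2.2 → f/2 → f/1.8 → f/1.6 → f/1.4 — 3 stops larger aperture (brighter).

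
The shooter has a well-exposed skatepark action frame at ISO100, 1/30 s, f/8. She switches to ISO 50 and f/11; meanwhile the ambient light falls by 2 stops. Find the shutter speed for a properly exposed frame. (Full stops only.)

1/2s

Scene light: 2 stops darker.
ISO: 100 → 50 — 1 stop lower (darker).
Aperture: f/8 → f/11 — 1 stop narrower (darker).
Net so far: 4 stops darker. Shutter speed: 1/30 → 1/15 → 1/8 → 1/4 → 1/2.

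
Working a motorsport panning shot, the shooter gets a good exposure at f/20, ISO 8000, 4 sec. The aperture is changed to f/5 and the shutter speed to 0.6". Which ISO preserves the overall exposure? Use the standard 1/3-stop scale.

Aperture: f/20 → f/18 → f/16 → f/14 → f/13 → f/11 → f/10 → f/9 → f/8 → f/7.1 → f/6.3 → f/5.6 → f/5 — 4 stops larger aperture (brighter).
Shutter speed: 4 → 3.2 → 2.5 → 2 → 1.6 → 1.3 → 1 → 0.8 → 0.6 — 2 2/3 stops shorter (darker).
Net change so far: 1 1/3 stops brighter. Offset with the ISO: 8000 → 6400 → 5000 → 4000 → 3200.

ISO 3200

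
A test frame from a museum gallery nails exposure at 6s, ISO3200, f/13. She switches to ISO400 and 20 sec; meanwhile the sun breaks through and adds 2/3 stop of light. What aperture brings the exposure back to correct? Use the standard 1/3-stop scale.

Scene light: 2/3 stop brighter.
ISO: 3200 → 2500 → 2000 → 1600 → 1250 → 1000 → 800 → 640 → 500 → 400 — 3 stops dropped (darker).
Shutter speed: 6 → 8 → 10 → 13 → 15 → 20 — 1 2/3 stops longer (brighter).
Net so far: 2/3 stop darker. Aperture: f/13 → f/11 → f/10.

f/10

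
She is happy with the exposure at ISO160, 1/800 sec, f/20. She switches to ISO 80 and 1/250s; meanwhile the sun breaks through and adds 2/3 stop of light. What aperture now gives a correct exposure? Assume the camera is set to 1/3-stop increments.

Scene light: 2/3 stop brighter.
ISO: 160 → 125 → 100 → 80 — 1 stop lower (darker).
Shutter speed: 1/800 → 1/640 → 1/500 → 1/400 → 1/320 → 1/250 — 1 2/3 stops longer (brighter).
Net so far: 1 1/3 stops brighter. Aperture: f/20 → f/22 → f/25 → f/29 → f/32.

f/32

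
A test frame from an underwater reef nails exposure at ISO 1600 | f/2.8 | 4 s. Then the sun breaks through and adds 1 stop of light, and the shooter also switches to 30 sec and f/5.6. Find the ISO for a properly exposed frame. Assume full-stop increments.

Scene light: 1 stop brighter.
Shutter speed: 4 → 8 → 15 → 30 — 3 stops longer (brighter).
Aperture: f/2.8 → f/4 → f/5.6 — 2 stops stopped down (darker).
Net so far: 2 stops brighter. ISO: 1600 → 800 → 400.

ISO 400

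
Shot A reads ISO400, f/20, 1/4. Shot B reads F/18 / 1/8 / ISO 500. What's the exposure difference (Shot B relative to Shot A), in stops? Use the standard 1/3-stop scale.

1/3 stop darker

Aperture: f/20 → f/18 — 1/3 stop opened up (brighter).
Shutter speed: 1/4 → 1/5 → 1/6 → 1/8 — 1 stop shorter (darker).
ISO: 400 → 500 — 1/3 stop higher (brighter).
Net: +1/3 −1 +1/3 = −1/3 stops.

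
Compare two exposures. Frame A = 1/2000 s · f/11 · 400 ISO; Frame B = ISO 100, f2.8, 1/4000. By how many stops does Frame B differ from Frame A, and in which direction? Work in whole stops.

1 stop brighter

Aperture: f/11 → f/8 → f/5.6 → f/4 → f/2.8 — 4 stops wider (brighter).
Shutter speed: 1/2000 → 1/4000 — 1 stop shorter (darker).
ISO: 400 → 200 → 100 — 2 stops dropped (darker).
Net: +4 −1 −2 = +1 stop.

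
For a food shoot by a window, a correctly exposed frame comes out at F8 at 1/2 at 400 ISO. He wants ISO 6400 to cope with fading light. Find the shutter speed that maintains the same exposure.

ISO: 400 → 800 → 1600 → 3200 → 6400 — 4 stops higher (brighter).
Need 4 stops darker from the shutter speed: 1/2 → 1/4 → 1/8 → 1/15 → 1/30.

1/30s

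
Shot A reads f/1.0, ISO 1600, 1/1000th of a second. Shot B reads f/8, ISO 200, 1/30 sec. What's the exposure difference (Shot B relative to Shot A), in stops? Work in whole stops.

4 stops darker

Aperture: f/1.0 → f/1.4 → f/2 → f/2.8 → f/4 → f/5.6 → f/8 — 6 stops narrower (darker).
Shutter speed: 1/1000 → 1/500 → 1/250 → 1/125 → 1/60 → 1/30 — 5 stops longer (brighter).
ISO: 1600 → 800 → 400 → 200 — 3 stops lower (darker).
Net: −6 +5 −3 = −4 stops.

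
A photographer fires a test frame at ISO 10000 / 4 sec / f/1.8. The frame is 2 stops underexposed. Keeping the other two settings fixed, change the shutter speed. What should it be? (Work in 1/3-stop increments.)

Underexposed by 2 stops → need 2 stops brighter.
Shutter speed: 4 → 5 → 6 → 8 → 10 → 13 → 15.

15 s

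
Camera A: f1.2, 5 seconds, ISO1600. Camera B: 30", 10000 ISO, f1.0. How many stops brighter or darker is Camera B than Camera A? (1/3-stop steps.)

Aperture: f/1.2 → f/1.1 → f/1.0 — 2/3 stop opened up (brighter).
Shutter speed: 5 → 6 → 8 → 10 → 13 → 15 → 20 → 25 → 30 — 2 2/3 stops slower (brighter).
ISO: 1600 → 2000 → 2500 → 3200 → 4000 → 5000 → 6400 → 8000 → 10000 — 2 2/3 stops raised (brighter).
Net: +2/3 +2 2/3 +2 2/3 = +6 stops.

6 stops brighter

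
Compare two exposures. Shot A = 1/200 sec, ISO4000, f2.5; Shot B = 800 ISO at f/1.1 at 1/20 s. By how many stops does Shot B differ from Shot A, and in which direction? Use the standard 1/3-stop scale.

Aperture: f/2.5 → f/2.2 → f/2 → f/1.8 → f/1.6 → f/1.4 → f/1.2 → f/1.1 — 2 1/3 stops larger aperture (brighter).
Shutter speed: 1/200 → 1/160 → 1/125 → 1/100 → 1/80 → 1/60 → 1/50 → 1/40 → 1/30 → 1/25 → 1/20 — 3 1/3 stops slower (brighter).
ISO: 4000 → 3200 → 2500 → 2000 → 1600 → 1250 → 1000 → 800 — 2 1/3 stops lower (darker).
Net: +2 1/3 +3 1/3 −2 1/3 = +3 1/3 stops.

3 1/3 stops brighter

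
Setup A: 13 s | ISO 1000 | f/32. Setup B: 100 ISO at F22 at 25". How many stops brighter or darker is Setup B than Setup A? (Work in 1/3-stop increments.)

1 1/3 stops darker

Aperture: f/32 → f/29 → f/25 → f/22 — 1 stop wider (brighter).
Shutter speed: 13 → 15 → 20 → 25 — 1 stop longer (brighter).
ISO: 1000 → 800 → 640 → 500 → 400 → 320 → 250 → 200 → 160 → 125 → 100 — 3 1/3 stops lower (darker).
Net: +1 +1 −3 1/3 = −1 1/3 stops.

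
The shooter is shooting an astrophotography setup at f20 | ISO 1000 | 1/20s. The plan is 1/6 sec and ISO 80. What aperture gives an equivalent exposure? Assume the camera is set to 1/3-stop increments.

f/10

Shutter speed: 1/20 → 1/15 → 1/13 → 1/10 → 1/8 → 1/6 — 1 2/3 stops longer (brighter).
ISO: 1000 → 800 → 640 → 500 → 400 → 320 → 250 → 200 → 160 → 125 → 100 → 80 — 3 2/3 stops dropped (darker).
Net change so far: 2 stops darker. Offset with the aperture: f/20 → f/18 → f/16 → f/14 → f/13 → f/11 → f/10.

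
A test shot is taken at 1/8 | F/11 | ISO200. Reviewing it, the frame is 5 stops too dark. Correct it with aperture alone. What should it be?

f/2

Underexposed by 5 stops → need 5 stops brighter.
Aperture: f/11 → f/8 → f/5.6 → f/4 → f/2.8 → f/2.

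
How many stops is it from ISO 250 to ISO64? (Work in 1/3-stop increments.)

250 → 200 → 160 → 125 → 100 → 80 → 64 — count the steps: 6 third-stops = 2 stops.

2 stops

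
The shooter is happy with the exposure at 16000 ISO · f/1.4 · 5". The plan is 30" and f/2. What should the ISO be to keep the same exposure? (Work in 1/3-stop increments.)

ISO 5000

Shutter speed: 5 → 6 → 8 → 10 → 13 → 15 → 20 → 25 → 30 — 2 2/3 stops longer (brighter).
Aperture: f/1.4 → f/1.6 → f/1.8 → f/2 — 1 stop stopped down (darker).
Net change so far: 1 2/3 stops brighter. Offset with the ISO: 16000 → 12800 → 10000 → 8000 → 6400 → 5000.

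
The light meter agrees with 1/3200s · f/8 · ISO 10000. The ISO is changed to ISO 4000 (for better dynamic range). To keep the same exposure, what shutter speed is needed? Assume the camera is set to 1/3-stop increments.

1/1250s

ISO: 10000 → 8000 → 6400 → 5000 → 4000 — 1 1/3 stops lower (darker).
Need 1 1/3 stops brighter from the shutter speed: 1/3200 → 1/2500 → 1/2000 → 1/1600 → 1/1250.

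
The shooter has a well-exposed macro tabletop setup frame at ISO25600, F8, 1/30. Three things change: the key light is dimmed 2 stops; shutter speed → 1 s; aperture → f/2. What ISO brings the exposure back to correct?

ISO 200

Scene light: 2 stops darker.
Shutter speed: 1/30 → 1/15 → 1/8 → 1/4 → 1/2 → 1 — 5 stops slower (brighter).
Aperture: f/8 → f/5.6 → f/4 → f/2.8 → f/2 — 4 stops opened up (brighter).
Net so far: 7 stops brighter. ISO: 25600 → 12800 → 6400 → 3200 → 1600 → 800 → 400 → 200.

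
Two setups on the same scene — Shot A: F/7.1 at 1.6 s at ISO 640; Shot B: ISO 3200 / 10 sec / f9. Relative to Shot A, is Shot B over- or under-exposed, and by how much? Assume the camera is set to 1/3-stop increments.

4 1/3 stops brighter

Aperture: f/7.1 → f/8 → f/9 — 2/3 stop narrower (darker).
Shutter speed: 1.6 → 2 → 2.5 → 3.2 → 4 → 5 → 6 → 8 → 10 — 2 2/3 stops slower (brighter).
ISO: 640 → 800 → 1000 → 1250 → 1600 → 2000 → 2500 → 3200 — 2 1/3 stops raised (brighter).
Net: −2/3 +2 2/3 +2 1/3 = +4 1/3 stops.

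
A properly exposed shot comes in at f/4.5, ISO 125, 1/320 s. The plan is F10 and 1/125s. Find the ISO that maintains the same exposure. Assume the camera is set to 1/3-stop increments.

Aperture: f/4.5 → f/5 → f/5.6 → f/6.3 → f/7.1 → f/8 → f/9 → f/10 — 2 1/3 stops stopped down (darker).
Shutter speed: 1/320 → 1/250 → 1/200 → 1/160 → 1/125 — 1 1/3 stops longer (brighter).
Net change so far: 1 stop darker. Offset with the ISO: 125 → 160 → 200 → 250.

ISO 250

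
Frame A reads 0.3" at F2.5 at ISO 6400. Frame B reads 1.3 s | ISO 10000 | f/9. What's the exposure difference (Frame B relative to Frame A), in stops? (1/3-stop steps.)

1 stop darker

Aperture: f/2.5 → f/2.8 → f/3.2 → f/3.5 → f/4 → f/4.5 → f/5 → f/5.6 → f/6.3 → f/7.1 → f/8 → f/9 — 3 2/3 stops stopped down (darker).
Shutter speed: 0.3 → 0.4 → 0.5 → 0.6 → 0.8 → 1 → 1.3 — 2 stops slower (brighter).
ISO: 6400 → 8000 → 10000 — 2/3 stop higher (brighter).
Net: −3 2/3 +2 +2/3 = −1 stop.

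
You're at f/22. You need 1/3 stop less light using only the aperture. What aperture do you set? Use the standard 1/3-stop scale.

f/25

Aperture: f/22 → f/25 — 1/3 stop narrower (darker).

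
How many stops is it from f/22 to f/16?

1 stop

f/22 → f/16 — count the steps: 1 stop.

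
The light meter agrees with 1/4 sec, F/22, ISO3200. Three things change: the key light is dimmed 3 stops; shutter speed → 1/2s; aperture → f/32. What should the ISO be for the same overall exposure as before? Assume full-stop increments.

ISO 25600

Scene light: 3 stops darker.
Shutter speed: 1/4 → 1/2 — 1 stop longer (brighter).
Aperture: f/22 → f/32 — 1 stop smaller aperture (darker).
Net so far: 3 stops darker. ISO: 3200 → 6400 → 12800 → 25600.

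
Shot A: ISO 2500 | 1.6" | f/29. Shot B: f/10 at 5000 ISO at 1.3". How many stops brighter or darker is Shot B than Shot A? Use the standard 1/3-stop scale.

Aperture: f/29 → f/25 → f/22 → f/20 → f/18 → f/16 → f/14 → f/13 → f/11 → f/10 — 3 stops opened up (brighter).
Shutter speed: 1.6 → 1.3 — 1/3 stop faster (darker).
ISO: 2500 → 3200 → 4000 → 5000 — 1 stop raised (brighter).
Net: +3 −1/3 +1 = +3 2/3 stops.

3 2/3 stops brighter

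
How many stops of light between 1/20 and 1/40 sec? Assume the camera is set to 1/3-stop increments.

1/20 → 1/25 → 1/30 → 1/40 — count the steps: 3 third-stops = 1 stop.

1 stop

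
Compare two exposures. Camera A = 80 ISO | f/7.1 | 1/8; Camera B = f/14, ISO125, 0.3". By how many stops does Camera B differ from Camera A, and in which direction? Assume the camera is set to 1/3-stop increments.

same exposure (0 stops)

Aperture: f/7.1 → f/8 → f/9 → f/10 → f/11 → f/13 → f/14 — 2 stops stopped down (darker).
Shutter speed: 1/8 → 1/6 → 1/5 → 1/4 → 0.3 — 1 1/3 stops slower (brighter).
ISO: 80 → 100 → 125 — 2/3 stop raised (brighter).
Net: −2 +1 1/3 +2/3 = 0 stops.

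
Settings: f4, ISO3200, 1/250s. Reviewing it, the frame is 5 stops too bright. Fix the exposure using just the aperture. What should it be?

f/22

Overexposed by 5 stops → need 5 stops darker.
Aperture: f/4 → f/5.6 → f/8 → f/11 → f/16 → f/22.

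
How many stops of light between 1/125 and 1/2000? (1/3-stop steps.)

4 stops

1/125 → 1/160 → 1/200 → 1/250 → 1/320 → 1/400 → 1/500 → 1/640 → 1/800 → 1/1000 → 1/1250 → 1/1600 → 1/2000 — count the steps: 12 third-stops = 4 stops.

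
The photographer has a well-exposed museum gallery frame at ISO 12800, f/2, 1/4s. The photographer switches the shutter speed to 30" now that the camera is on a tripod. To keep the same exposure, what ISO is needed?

ISO 100

Shutter speed: 1/4 → 1/2 → 1 → 2 → 4 → 8 → 15 → 30 — 7 stops longer (brighter).
Need 7 stops darker from the ISO: 12800 → 6400 → 3200 → 1600 → 800 → 400 → 200 → 100.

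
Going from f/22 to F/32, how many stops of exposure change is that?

1 stop

f/22 → f/32 — count the steps: 1 stop.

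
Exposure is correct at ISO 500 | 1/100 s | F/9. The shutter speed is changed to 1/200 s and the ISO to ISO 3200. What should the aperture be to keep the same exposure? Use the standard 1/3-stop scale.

f/16

Shutter speed: 1/100 → 1/125 → 1/160 → 1/200 — 1 stop faster (darker).
ISO: 500 → 640 → 800 → 1000 → 1250 → 1600 → 2000 → 2500 → 3200 — 2 2/3 stops raised (brighter).
Net change so far: 1 2/3 stops brighter. Offset with the aperture: f/9 → f/10 → f/11 → f/13 → f/14 → f/16.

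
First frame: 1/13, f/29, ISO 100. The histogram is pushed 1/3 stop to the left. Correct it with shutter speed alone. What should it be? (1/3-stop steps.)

1/10s

Underexposed by 1/3 stop → need 1/3 stop brighter.
Shutter speed: 1/13 → 1/10.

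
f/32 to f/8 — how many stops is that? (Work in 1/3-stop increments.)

4 stops

f/32 → f/29 → f/25 → f/22 → f/20 → f/18 → f/16 → f/14 → f/13 → f/11 → f/10 → f/9 → f/8 — count the steps: 12 third-stops = 4 stops.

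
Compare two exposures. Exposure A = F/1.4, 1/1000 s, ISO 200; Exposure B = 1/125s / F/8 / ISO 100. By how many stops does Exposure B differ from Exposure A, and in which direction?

Aperture: f/1.4 → f/2 → f/2.8 → f/4 → f/5.6 → f/8 — 5 stops narrower (darker).
Shutter speed: 1/1000 → 1/500 → 1/250 → 1/125 — 3 stops slower (brighter).
ISO: 200 → 100 — 1 stop lower (darker).
Net: −5 +3 −1 = −3 stops.

3 stops darker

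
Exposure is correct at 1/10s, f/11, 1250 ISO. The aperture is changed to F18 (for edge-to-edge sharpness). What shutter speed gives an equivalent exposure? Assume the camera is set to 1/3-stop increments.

Aperture: f/11 → f/13 → f/14 → f/16 → f/18 — 1 1/3 stops narrower (darker).
Need 1 1/3 stops brighter from the shutter speed: 1/10 → 1/8 → 1/6 → 1/5 → 1/4.

1/4s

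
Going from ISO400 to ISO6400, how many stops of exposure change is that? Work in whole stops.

4 stops

400 → 800 → 1600 → 3200 → 6400 — count the steps: 4 stops.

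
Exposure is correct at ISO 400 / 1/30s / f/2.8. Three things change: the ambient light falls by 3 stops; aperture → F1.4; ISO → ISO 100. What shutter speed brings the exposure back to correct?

Scene light: 3 stops darker.
Aperture: f/2.8 → f/2 → f/1.4 — 2 stops wider (brighter).
ISO: 400 → 200 → 100 — 2 stops dropped (darker).
Net so far: 3 stops darker. Shutter speed: 1/30 → 1/15 → 1/8 → 1/4.

1/4s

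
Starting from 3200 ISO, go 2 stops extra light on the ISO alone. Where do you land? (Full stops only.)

ISO: 3200 → 6400 → 12800 — 2 stops higher (brighter).

ISO 12800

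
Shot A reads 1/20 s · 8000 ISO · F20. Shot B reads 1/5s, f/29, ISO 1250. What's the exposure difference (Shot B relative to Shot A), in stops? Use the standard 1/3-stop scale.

1 2/3 stops darker

Aperture: f/20 → f/22 → f/25 → f/29 — 1 stop stopped down (darker).
Shutter speed: 1/20 → 1/15 → 1/13 → 1/10 → 1/8 → 1/6 → 1/5 — 2 stops slower (brighter).
ISO: 8000 → 6400 → 5000 → 4000 → 3200 → 2500 → 2000 → 1600 → 1250 — 2 2/3 stops dropped (darker).
Net: −1 +2 −2 2/3 = −1 2/3 stops.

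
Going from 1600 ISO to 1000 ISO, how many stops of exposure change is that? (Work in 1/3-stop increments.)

2/3 stop

1600 → 1250 → 1000 — count the steps: 2 third-stops = 2/3 stop.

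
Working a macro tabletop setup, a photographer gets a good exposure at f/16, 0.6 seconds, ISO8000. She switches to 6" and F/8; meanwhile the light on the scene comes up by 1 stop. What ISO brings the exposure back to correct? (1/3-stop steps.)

Scene light: 1 stop brighter.
Shutter speed: 0.6 → 0.8 → 1 → 1.3 → 1.6 → 2 → 2.5 → 3.2 → 4 → 5 → 6 — 3 1/3 stops slower (brighter).
Aperture: f/16 → f/14 → f/13 → f/11 → f/10 → f/9 → f/8 — 2 stops wider (brighter).
Net so far: 6 1/3 stops brighter. ISO: 8000 → 6400 → 5000 → 4000 → 3200 → 2500 → 2000 → 1600 → 1250 → 1000 → 800 → 640 → 500 → 400 → 320 → 250 → 200 → 160 → 125 → 100.

ISO 100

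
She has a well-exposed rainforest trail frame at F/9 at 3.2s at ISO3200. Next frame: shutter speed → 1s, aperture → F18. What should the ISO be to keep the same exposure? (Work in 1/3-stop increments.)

Shutter speed: 3.2 → 2.5 → 2 → 1.6 → 1.3 → 1 — 1 2/3 stops faster (darker).
Aperture: f/9 → f/10 → f/11 → f/13 → f/14 → f/16 → f/18 — 2 stops stopped down (darker).
Net change so far: 3 2/3 stops darker. Offset with the ISO: 3200 → 4000 → 5000 → 6400 → 8000 → 10000 → 12800 → 16000 → 20000 → 25600 → 32000 → 40000.

ISO 40000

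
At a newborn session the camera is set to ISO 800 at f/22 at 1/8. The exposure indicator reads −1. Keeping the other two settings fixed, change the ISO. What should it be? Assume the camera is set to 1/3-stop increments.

Underexposed by 1 stop → need 1 stop brighter.
ISO: 800 → 1000 → 1250 → 1600.

ISO 1600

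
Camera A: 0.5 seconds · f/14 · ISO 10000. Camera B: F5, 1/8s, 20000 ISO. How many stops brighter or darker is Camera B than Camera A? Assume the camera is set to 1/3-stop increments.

Aperture: f/14 → f/13 → f/11 → f/10 → f/9 → f/8 → f/7.1 → f/6.3 → f/5.6 → f/5 — 3 stops opened up (brighter).
Shutter speed: 0.5 → 0.4 → 0.3 → 1/4 → 1/5 → 1/6 → 1/8 — 2 stops shorter (darker).
ISO: 10000 → 12800 → 16000 → 20000 — 1 stop raised (brighter).
Net: +3 −2 +1 = +2 stops.

2 stops brighter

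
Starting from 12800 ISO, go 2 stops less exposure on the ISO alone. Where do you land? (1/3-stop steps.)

ISO: 12800 → 10000 → 8000 → 6400 → 5000 → 4000 → 3200 — 2 stops lower (darker).

ISO 3200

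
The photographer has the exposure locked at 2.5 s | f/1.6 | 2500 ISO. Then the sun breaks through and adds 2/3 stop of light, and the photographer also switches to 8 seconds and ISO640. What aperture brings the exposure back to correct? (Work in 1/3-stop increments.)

f/1.8

Scene light: 2/3 stop brighter.
Shutter speed: 2.5 → 3.2 → 4 → 5 → 6 → 8 — 1 2/3 stops slower (brighter).
ISO: 2500 → 2000 → 1600 → 1250 → 1000 → 800 → 640 — 2 stops lower (darker).
Net so far: 1/3 stop brighter. Aperture: f/1.6 → f/1.8.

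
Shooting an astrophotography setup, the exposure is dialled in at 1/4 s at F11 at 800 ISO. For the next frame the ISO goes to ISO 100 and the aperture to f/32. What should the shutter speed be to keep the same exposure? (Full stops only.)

ISO: 800 → 400 → 200 → 100 — 3 stops lower (darker).
Aperture: f/11 → f/16 → f/22 → f/32 — 3 stops stopped down (darker).
Net change so far: 6 stops darker. Offset with the shutter speed: 1/4 → 1/2 → 1 → 2 → 4 → 8 → 15.

15 s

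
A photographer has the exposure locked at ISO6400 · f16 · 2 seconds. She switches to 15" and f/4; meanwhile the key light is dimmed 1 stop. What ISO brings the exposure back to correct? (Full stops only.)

Scene light: 1 stop darker.
Shutter speed: 2 → 4 → 8 → 15 — 3 stops longer (brighter).
Aperture: f/16 → f/11 → f/8 → f/5.6 → f/4 — 4 stops opened up (brighter).
Net so far: 6 stops brighter. ISO: 6400 → 3200 → 1600 → 800 → 400 → 200 → 100.

ISO 100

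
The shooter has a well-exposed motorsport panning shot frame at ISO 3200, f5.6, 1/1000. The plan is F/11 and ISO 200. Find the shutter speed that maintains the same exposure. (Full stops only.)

1/15s

Aperture: f/5.6 → f/8 → f/11 — 2 stops stopped down (darker).
ISO: 3200 → 1600 → 800 → 400 → 200 — 4 stops dropped (darker).
Net change so far: 6 stops darker. Offset with the shutter speed: 1/1000 → 1/500 → 1/250 → 1/125 → 1/60 → 1/30 → 1/15.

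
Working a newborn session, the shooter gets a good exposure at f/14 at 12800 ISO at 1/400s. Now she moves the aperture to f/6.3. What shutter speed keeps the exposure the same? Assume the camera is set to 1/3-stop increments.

Aperture: f/14 → f/13 → f/11 → f/10 → f/9 → f/8 → f/7.1 → f/6.3 — 2 1/3 stops wider (brighter).
Need 2 1/3 stops darker from the shutter speed: 1/400 → 1/500 → 1/640 → 1/800 → 1/1000 → 1/1250 → 1/1600 → 1/2000.

1/2000s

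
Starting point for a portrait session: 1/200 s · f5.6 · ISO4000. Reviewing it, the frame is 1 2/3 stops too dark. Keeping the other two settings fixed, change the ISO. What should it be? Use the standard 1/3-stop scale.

ISO 12800

Underexposed by 1 2/3 stops → need 1 2/3 stops brighter.
ISO: 4000 → 5000 → 6400 → 8000 → 10000 → 12800.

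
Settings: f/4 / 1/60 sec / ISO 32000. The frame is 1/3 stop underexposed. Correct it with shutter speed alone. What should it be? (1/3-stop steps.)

Underexposed by 1/3 stop → need 1/3 stop brighter.
Shutter speed: 1/60 → 1/50.

1/50s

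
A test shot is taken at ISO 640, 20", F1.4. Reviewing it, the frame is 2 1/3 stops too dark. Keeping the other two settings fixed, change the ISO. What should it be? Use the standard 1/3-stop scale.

ISO 3200

Underexposed by 2 1/3 stops → need 2 1/3 stops brighter.
ISO: 640 → 800 → 1000 → 1250 → 1600 → 2000 → 2500 → 3200.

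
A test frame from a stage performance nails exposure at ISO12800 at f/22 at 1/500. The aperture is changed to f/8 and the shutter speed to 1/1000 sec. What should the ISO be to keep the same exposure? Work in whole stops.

Aperture: f/22 → f/16 → f/11 → f/8 — 3 stops wider (brighter).
Shutter speed: 1/500 → 1/1000 — 1 stop faster (darker).
Net change so far: 2 stops brighter. Offset with the ISO: 12800 → 6400 → 3200.

ISO 3200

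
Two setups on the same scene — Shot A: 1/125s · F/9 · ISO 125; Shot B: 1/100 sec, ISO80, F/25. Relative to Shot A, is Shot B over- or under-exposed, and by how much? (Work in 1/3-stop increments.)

3 1/3 stops darker

Aperture: f/9 → f/10 → f/11 → f/13 → f/14 → f/16 → f/18 → f/20 → f/22 → f/25 — 3 stops smaller aperture (darker).
Shutter speed: 1/125 → 1/100 — 1/3 stop slower (brighter).
ISO: 125 → 100 → 80 — 2/3 stop lower (darker).
Net: −3 +1/3 −2/3 = −3 1/3 stops.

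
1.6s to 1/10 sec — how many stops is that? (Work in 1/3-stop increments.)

4 stops

1.6 → 1.3 → 1 → 0.8 → 0.6 → 0.5 → 0.4 → 0.3 → 1/4 → 1/5 → 1/6 → 1/8 → 1/10 — count the steps: 12 third-stops = 4 stops.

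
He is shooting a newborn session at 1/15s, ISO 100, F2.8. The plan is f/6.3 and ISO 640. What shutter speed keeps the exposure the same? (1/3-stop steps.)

Aperture: f/2.8 → f/3.2 → f/3.5 → f/4 → f/4.5 → f/5 → f/5.6 → f/6.3 — 2 1/3 stops smaller aperture (darker).
ISO: 100 → 125 → 160 → 200 → 250 → 320 → 400 → 500 → 640 — 2 2/3 stops higher (brighter).
Net change so far: 1/3 stop brighter. Offset with the shutter speed: 1/15 → 1/20.

1/20s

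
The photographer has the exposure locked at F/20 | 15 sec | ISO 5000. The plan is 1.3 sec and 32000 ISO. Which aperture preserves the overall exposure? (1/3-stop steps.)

f/14

Shutter speed: 15 → 13 → 10 → 8 → 6 → 5 → 4 → 3.2 → 2.5 → 2 → 1.6 → 1.3 — 3 2/3 stops shorter (darker).
ISO: 5000 → 6400 → 8000 → 10000 → 12800 → 16000 → 20000 → 25600 → 32000 — 2 2/3 stops higher (brighter).
Net change so far: 1 stop darker. Offset with the aperture: f/20 → f/18 → f/16 → f/14.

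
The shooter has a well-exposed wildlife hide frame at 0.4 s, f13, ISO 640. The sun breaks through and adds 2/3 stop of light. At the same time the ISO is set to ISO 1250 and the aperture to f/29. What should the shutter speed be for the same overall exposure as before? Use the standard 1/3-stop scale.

0.6 s

Scene light: 2/3 stop brighter.
ISO: 640 → 800 → 1000 → 1250 — 1 stop higher (brighter).
Aperture: f/13 → f/14 → f/16 → f/18 → f/20 → f/22 → f/25 → f/29 — 2 1/3 stops stopped down (darker).
Net so far: 2/3 stop darker. Shutter speed: 0.4 → 0.5 → 0.6.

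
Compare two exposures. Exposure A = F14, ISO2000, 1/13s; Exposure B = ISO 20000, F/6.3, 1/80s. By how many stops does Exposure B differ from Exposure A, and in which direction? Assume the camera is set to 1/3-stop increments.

3 stops brighter

Aperture: f/14 → f/13 → f/11 → f/10 → f/9 → f/8 → f/7.1 → f/6.3 — 2 1/3 stops opened up (brighter).
Shutter speed: 1/13 → 1/15 → 1/20 → 1/25 → 1/30 → 1/40 → 1/50 → 1/60 → 1/80 — 2 2/3 stops faster (darker).
ISO: 2000 → 2500 → 3200 → 4000 → 5000 → 6400 → 8000 → 10000 → 12800 → 16000 → 20000 — 3 1/3 stops higher (brighter).
Net: +2 1/3 −2 2/3 +3 1/3 = +3 stops.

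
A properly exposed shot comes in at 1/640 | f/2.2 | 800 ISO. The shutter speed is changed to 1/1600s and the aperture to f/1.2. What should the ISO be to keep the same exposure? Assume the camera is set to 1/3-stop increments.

Shutter speed: 1/640 → 1/800 → 1/1000 → 1/1250 → 1/1600 — 1 1/3 stops faster (darker).
Aperture: f/2.2 → f/2 → f/1.8 → f/1.6 → f/1.4 → f/1.2 — 1 2/3 stops wider (brighter).
Net change so far: 1/3 stop brighter. Offset with the ISO: 800 → 640.

ISO 640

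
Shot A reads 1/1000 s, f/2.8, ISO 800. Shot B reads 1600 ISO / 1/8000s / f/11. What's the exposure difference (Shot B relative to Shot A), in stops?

Aperture: f/2.8 → f/4 → f/5.6 → f/8 → f/11 — 4 stops stopped down (darker).
Shutter speed: 1/1000 → 1/2000 → 1/4000 → 1/8000 — 3 stops shorter (darker).
ISO: 800 → 1600 — 1 stop raised (brighter).
Net: −4 −3 +1 = −6 stops.

6 stops darker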